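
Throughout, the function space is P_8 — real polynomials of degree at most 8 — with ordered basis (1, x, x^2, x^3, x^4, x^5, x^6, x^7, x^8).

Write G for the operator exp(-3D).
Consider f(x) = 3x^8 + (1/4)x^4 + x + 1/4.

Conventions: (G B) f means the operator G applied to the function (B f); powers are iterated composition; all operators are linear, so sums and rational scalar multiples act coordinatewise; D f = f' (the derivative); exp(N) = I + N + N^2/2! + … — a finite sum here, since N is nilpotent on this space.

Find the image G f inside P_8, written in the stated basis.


the result is g(x) = 3x^8 - 72x^7 + 756x^6 - 4536x^5 + (68041/4)x^4 - 40827x^3 + (122499/2)x^2 - 52514x + 39401/2

order-1 term: -72x^7 - 3x^3 - 3
order-2 term: 756x^6 + (27/2)x^2
order-3 term: -4536x^5 - 27x
order-4 term: 17010x^4 + 81/4
order-5 term: -40824x^3
order-6 term: 61236x^2
order-7 term: -52488x
order-8 term: 19683
the series for exp(-3D) f terminates at order 8
exp(-3D) f = 3x^8 - 72x^7 + 756x^6 - 4536x^5 + (68041/4)x^4 - 40827x^3 + (122499/2)x^2 - 52514x + 39401/2


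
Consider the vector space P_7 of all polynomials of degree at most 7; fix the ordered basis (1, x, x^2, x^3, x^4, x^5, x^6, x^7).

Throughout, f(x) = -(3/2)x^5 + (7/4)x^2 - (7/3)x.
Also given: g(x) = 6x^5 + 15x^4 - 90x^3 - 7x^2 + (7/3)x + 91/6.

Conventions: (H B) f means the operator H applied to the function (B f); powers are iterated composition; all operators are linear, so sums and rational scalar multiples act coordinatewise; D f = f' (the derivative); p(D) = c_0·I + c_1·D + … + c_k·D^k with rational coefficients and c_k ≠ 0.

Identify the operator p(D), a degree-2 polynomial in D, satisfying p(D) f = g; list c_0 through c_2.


c_0 = -4, c_1 = -2, c_2 = 3

D^0 f = -(3/2)x^5 + (7/4)x^2 - (7/3)x
D^1 f = -(15/2)x^4 + (7/2)x - 7/3
D^2 f = -30x^3 + 7/2
matching coefficients of g against c_0 f + c_1 Df + … from the top degree down determines the c_i
solution: c_0 = -4, c_1 = -2, c_2 = 3


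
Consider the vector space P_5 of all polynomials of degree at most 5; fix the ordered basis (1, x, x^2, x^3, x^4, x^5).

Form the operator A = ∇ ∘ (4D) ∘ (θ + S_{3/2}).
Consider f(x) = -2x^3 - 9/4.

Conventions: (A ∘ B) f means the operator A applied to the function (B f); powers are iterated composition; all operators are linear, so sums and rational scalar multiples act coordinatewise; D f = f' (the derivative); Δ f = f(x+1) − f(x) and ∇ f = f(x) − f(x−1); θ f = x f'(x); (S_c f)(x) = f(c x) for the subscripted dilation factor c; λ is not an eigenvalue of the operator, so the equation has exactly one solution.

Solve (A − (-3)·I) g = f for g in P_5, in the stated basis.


the result is g(x) = -(2/3)x^3 + 34x - 71/4

write g with unknown coordinates in the stated basis and equate coefficients in (A − (-3)·I) g = f
solving from the highest basis element down gives g = -(2/3)x^3 + 34x - 71/4
check: A g = -102x + 51
so A g − (-3)·g = -2x^3 - 9/4 = f ✓


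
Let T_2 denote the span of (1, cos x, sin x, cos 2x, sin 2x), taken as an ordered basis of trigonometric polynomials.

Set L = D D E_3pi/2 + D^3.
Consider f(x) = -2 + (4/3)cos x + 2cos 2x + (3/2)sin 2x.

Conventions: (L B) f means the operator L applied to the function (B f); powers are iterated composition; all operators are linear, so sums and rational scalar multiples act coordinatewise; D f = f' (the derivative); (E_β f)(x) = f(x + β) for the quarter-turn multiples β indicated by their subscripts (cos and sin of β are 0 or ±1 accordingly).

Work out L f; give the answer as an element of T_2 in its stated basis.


E_3pi/2 f = -2 + (4/3)sin x - 2cos 2x - (3/2)sin 2x
D E_3pi/2 f = (4/3)cos x - 3cos 2x + 4sin 2x
D D E_3pi/2 f = -(4/3)sin x + 8cos 2x + 6sin 2x
D f = -(4/3)sin x + 3cos 2x - 4sin 2x
D D f = -(4/3)cos x - 8cos 2x - 6sin 2x
D D D f = (4/3)sin x - 12cos 2x + 16sin 2x
(D D E_3pi/2 + D^3) f = -4cos 2x + 22sin 2x

the result is g(x) = -4cos 2x + 22sin 2x


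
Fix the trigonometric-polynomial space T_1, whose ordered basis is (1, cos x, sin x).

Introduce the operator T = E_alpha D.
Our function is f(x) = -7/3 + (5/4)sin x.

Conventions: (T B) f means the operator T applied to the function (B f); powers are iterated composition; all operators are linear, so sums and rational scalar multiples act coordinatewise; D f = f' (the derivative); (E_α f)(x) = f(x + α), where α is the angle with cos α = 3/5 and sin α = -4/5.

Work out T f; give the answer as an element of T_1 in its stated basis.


the result is g(x) = (3/4)cos x + sin x

D f = (5/4)cos x
E_alpha D f = (3/4)cos x + sin x


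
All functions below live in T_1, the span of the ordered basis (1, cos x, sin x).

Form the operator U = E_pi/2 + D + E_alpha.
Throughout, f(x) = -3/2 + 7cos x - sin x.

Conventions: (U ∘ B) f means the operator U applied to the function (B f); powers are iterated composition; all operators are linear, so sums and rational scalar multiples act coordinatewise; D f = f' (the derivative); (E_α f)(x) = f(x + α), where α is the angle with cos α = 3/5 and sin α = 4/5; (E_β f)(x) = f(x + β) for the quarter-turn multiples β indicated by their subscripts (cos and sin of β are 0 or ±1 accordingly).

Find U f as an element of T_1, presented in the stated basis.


E_pi/2 f = -3/2 - cos x - 7sin x
D f = -cos x - 7sin x
E_alpha f = -3/2 + (17/5)cos x - (31/5)sin x
(E_pi/2 + D + E_alpha) f = -3 + (7/5)cos x - (101/5)sin x

g(x) = -3 + (7/5)cos x - (101/5)sin x


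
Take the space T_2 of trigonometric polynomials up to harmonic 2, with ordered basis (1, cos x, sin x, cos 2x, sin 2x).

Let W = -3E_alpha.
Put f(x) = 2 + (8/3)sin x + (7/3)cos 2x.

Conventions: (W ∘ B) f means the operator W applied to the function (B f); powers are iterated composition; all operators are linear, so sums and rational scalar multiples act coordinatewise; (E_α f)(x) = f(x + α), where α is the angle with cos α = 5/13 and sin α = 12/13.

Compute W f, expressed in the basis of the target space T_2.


g(x) = -6 - (96/13)cos x - (40/13)sin x + (833/169)cos 2x + (840/169)sin 2x

E_alpha f = 2 + (32/13)cos x + (40/39)sin x - (833/507)cos 2x - (280/169)sin 2x
(-3E_alpha) f = -6 - (96/13)cos x - (40/13)sin x + (833/169)cos 2x + (840/169)sin 2x


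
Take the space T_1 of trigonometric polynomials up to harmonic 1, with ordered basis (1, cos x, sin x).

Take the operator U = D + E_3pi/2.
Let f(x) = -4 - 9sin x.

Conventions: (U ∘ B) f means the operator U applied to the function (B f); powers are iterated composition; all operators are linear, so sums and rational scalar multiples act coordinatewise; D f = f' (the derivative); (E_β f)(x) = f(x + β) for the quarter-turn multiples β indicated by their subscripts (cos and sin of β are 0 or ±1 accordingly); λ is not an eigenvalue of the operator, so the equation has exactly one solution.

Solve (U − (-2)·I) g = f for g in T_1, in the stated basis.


write g with unknown coordinates in the stated basis and equate coefficients in (U − (-2)·I) g = f
solving from the highest basis element down gives g = -4/3 - (9/2)sin x
check: U g = -4/3
so U g − (-2)·g = -4 - 9sin x = f ✓

the result is g(x) = -4/3 - (9/2)sin x


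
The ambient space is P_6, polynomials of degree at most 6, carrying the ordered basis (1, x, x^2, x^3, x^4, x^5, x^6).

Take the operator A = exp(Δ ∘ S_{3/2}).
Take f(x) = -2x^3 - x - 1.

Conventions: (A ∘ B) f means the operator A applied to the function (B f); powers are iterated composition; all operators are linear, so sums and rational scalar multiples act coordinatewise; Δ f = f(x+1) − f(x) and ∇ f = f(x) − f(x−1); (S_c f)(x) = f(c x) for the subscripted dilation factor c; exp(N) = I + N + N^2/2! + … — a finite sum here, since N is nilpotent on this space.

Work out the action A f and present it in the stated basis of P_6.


g(x) = -2x^3 - (81/4)x^2 - (1069/16)x - 70

order-1 term: -(81/4)x^2 - (81/4)x - 33/4
order-2 term: -(729/16)x - 1215/32
order-3 term: -729/32
the series for exp(Δ ∘ S_{3/2}) f terminates at order 3
exp(Δ ∘ S_{3/2}) f = -2x^3 - (81/4)x^2 - (1069/16)x - 70


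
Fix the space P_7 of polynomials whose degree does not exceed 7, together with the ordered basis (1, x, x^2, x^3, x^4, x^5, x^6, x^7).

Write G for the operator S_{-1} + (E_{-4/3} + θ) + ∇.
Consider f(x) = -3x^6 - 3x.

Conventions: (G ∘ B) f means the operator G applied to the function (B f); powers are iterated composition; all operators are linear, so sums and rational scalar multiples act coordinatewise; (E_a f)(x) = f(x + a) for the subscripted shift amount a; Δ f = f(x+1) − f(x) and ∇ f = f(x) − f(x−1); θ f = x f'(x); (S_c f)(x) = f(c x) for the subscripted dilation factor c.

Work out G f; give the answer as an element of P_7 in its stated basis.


the image equals g(x) = -24x^6 + 6x^5 - 35x^4 + (740/9)x^3 - (875/9)x^2 + (1481/27)x - 3124/243

S_{-1} f = -3x^6 + 3x
E_{-4/3} f = -3x^6 + 24x^5 - 80x^4 + (1280/9)x^3 - (1280/9)x^2 + (1967/27)x - 3124/243
θ f = -18x^6 - 3x
(E_{-4/3} + θ) f = -21x^6 + 24x^5 - 80x^4 + (1280/9)x^3 - (1280/9)x^2 + (1886/27)x - 3124/243
∇ f = -18x^5 + 45x^4 - 60x^3 + 45x^2 - 18x
(S_{-1} + (E_{-4/3} + θ) + ∇) f = -24x^6 + 6x^5 - 35x^4 + (740/9)x^3 - (875/9)x^2 + (1481/27)x - 3124/243


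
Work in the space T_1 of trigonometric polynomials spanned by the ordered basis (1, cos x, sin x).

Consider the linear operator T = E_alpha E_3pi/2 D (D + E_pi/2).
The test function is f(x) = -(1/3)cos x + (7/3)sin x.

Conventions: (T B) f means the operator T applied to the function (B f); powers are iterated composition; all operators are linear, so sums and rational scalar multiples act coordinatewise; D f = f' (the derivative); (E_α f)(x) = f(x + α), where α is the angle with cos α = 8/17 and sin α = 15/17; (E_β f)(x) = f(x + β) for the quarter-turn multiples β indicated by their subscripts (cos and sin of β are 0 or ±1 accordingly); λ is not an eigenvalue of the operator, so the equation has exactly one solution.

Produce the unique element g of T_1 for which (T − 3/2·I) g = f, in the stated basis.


the image equals g(x) = -(226/2355)cos x - (1618/2355)sin x

write g with unknown coordinates in the stated basis and equate coefficients in (T − 3/2·I) g = f
solving from the highest basis element down gives g = -(226/2355)cos x - (1618/2355)sin x
check: T g = -(1124/2355)cos x + (3068/2355)sin x
so T g − 3/2·g = -(1/3)cos x + (7/3)sin x = f ✓


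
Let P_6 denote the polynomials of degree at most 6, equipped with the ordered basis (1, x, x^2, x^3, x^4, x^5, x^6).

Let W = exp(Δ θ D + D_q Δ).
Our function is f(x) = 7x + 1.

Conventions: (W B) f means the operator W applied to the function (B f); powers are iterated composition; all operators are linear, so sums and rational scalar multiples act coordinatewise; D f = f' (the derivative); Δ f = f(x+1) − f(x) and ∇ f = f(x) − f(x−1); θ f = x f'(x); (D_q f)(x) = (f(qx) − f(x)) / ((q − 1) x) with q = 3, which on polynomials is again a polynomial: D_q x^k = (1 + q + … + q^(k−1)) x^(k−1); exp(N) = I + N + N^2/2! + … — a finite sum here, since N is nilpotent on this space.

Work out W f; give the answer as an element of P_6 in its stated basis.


g(x) = 7x + 1

the series for exp(Δ θ D + D_q Δ) f terminates at order 0
exp(Δ θ D + D_q Δ) f = 7x + 1


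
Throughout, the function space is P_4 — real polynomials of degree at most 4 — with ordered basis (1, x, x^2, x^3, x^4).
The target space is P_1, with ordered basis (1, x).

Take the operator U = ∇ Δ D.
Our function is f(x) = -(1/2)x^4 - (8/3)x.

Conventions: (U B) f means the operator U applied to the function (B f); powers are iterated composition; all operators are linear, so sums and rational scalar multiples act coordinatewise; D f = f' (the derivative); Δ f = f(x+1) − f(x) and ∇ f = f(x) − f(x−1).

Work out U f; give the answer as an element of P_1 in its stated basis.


D f = -2x^3 - 8/3
Δ D f = -6x^2 - 6x - 2
∇ (Δ D) f = -12x

the result is g(x) = -12x


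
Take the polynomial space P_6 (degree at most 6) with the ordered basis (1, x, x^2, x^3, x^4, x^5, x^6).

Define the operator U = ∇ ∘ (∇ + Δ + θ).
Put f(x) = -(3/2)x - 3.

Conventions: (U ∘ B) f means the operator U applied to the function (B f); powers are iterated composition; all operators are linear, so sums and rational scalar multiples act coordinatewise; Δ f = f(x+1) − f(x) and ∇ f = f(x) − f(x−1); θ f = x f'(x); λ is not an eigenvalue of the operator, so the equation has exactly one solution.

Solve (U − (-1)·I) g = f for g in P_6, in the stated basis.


the result is g(x) = -(3/2)x - 3/2

write g with unknown coordinates in the stated basis and equate coefficients in (U − (-1)·I) g = f
solving from the highest basis element down gives g = -(3/2)x - 3/2
check: U g = -3/2
so U g − (-1)·g = -(3/2)x - 3 = f ✓


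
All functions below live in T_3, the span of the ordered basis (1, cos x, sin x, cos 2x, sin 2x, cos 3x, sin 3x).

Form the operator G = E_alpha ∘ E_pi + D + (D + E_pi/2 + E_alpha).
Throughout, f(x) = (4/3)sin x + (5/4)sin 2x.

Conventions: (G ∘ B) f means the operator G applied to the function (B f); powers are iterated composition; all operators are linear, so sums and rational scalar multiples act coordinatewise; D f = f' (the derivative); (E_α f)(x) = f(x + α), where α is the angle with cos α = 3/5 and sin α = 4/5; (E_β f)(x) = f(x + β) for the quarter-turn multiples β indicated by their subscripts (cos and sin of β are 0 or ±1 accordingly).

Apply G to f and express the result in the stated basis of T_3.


E_pi f = -(4/3)sin x + (5/4)sin 2x
E_alpha E_pi f = -(16/15)cos x - (4/5)sin x + (6/5)cos 2x - (7/20)sin 2x
D f = (4/3)cos x + (5/2)cos 2x
D f = (4/3)cos x + (5/2)cos 2x
E_pi/2 f = (4/3)cos x - (5/4)sin 2x
E_alpha f = (16/15)cos x + (4/5)sin x + (6/5)cos 2x - (7/20)sin 2x
(D + E_pi/2 + E_alpha) f = (56/15)cos x + (4/5)sin x + (37/10)cos 2x - (8/5)sin 2x
(E_alpha ∘ E_pi + D + (D + E_pi/2 + E_alpha)) f = 4cos x + (37/5)cos 2x - (39/20)sin 2x

g(x) = 4cos x + (37/5)cos 2x - (39/20)sin 2x


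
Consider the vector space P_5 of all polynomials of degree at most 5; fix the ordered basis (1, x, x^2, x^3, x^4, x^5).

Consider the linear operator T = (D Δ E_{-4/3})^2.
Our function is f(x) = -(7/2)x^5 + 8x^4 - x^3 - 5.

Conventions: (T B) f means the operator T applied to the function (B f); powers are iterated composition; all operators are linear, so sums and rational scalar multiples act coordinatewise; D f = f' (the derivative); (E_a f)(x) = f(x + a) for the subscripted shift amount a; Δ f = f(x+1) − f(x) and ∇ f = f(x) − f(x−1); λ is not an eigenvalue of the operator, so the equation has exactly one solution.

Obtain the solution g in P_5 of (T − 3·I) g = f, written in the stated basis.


write g with unknown coordinates in the stated basis and equate coefficients in (T − 3·I) g = f
solving from the highest basis element down gives g = (7/6)x^5 - (8/3)x^4 + (1/3)x^3 + (140/3)x - 877/9
check: T g = 140x - 892/3
so T g − 3·g = -(7/2)x^5 + 8x^4 - x^3 - 5 = f ✓

g(x) = (7/6)x^5 - (8/3)x^4 + (1/3)x^3 + (140/3)x - 877/9


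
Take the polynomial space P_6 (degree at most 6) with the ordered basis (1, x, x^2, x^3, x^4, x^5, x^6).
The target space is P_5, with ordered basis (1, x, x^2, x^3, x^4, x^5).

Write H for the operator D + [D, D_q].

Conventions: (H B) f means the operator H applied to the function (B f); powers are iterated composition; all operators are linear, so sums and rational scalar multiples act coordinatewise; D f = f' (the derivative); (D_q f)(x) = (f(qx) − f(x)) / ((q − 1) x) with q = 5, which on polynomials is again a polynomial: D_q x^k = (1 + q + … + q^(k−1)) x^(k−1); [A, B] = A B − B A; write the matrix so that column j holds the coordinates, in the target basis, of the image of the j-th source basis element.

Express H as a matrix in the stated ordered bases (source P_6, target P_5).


the matrix is [[0, 1, 4, 0, 0, 0, 0]; [0, 0, 2, 44, 0, 0, 0]; [0, 0, 0, 3, 344, 0, 0]; [0, 0, 0, 0, 4, 2344, 0]; [0, 0, 0, 0, 0, 5, 14844]; [0, 0, 0, 0, 0, 0, 6]] (rows listed top to bottom)

image of 1: 0
image of x: 1
image of x^2: 2x + 4
image of x^3: 3x^2 + 44x
image of x^4: 4x^3 + 344x^2
image of x^5: 5x^4 + 2344x^3
image of x^6: 6x^5 + 14844x^4
each image's coordinates form column j of the matrix


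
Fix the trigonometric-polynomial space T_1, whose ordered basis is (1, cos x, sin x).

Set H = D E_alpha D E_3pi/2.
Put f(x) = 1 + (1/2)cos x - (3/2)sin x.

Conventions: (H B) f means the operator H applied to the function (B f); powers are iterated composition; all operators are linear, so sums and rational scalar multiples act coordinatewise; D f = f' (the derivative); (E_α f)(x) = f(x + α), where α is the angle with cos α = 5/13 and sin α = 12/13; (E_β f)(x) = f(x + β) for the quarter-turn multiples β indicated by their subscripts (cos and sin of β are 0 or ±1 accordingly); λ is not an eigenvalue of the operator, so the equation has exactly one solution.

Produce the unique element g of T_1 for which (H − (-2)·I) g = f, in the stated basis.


the result is g(x) = 1/2 + (29/34)cos x - (37/34)sin x

write g with unknown coordinates in the stated basis and equate coefficients in (H − (-2)·I) g = f
solving from the highest basis element down gives g = 1/2 + (29/34)cos x - (37/34)sin x
check: H g = -(41/34)cos x + (23/34)sin x
so H g − (-2)·g = 1 + (1/2)cos x - (3/2)sin x = f ✓


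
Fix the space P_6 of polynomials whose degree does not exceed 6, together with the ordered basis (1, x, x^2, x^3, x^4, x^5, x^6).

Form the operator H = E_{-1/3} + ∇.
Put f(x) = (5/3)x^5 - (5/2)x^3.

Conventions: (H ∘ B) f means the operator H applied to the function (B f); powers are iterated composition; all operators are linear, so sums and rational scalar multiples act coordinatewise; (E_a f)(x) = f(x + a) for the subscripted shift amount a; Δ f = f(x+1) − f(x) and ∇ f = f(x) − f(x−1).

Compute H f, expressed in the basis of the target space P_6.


the image equals g(x) = (5/3)x^5 + (50/9)x^4 - (935/54)x^3 + (895/81)x^2 - (380/243)x - 545/729

E_{-1/3} f = (5/3)x^5 - (25/9)x^4 - (35/54)x^3 + (305/162)x^2 - (355/486)x + 125/1458
∇ f = (25/3)x^4 - (50/3)x^3 + (55/6)x^2 - (5/6)x - 5/6
(E_{-1/3} + ∇) f = (5/3)x^5 + (50/9)x^4 - (935/54)x^3 + (895/81)x^2 - (380/243)x - 545/729


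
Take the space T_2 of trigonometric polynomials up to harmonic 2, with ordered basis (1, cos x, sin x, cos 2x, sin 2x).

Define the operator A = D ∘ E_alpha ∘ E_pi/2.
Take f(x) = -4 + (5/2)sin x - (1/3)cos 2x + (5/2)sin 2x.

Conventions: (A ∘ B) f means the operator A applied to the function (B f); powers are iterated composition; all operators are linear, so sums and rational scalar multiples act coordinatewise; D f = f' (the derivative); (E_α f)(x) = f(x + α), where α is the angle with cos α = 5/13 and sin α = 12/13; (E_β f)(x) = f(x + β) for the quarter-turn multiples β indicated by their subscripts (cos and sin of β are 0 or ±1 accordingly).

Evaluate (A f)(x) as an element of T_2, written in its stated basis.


the image equals g(x) = -(30/13)cos x - (25/26)sin x + (515/169)cos 2x + (2038/507)sin 2x

E_pi/2 f = -4 + (5/2)cos x + (1/3)cos 2x - (5/2)sin 2x
E_alpha E_pi/2 f = -4 + (25/26)cos x - (30/13)sin x - (1019/507)cos 2x + (515/338)sin 2x
D E_alpha E_pi/2 f = -(30/13)cos x - (25/26)sin x + (515/169)cos 2x + (2038/507)sin 2x


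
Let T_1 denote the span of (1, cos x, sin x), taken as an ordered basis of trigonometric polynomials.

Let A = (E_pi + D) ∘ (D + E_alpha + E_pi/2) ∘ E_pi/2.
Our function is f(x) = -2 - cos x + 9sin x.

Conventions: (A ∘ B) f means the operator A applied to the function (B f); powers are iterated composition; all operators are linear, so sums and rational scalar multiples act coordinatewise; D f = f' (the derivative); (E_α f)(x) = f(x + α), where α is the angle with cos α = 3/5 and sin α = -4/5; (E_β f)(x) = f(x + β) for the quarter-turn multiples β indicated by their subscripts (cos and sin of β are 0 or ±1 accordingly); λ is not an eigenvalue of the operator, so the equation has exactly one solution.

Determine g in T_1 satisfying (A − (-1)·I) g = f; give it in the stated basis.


write g with unknown coordinates in the stated basis and equate coefficients in (A − (-1)·I) g = f
solving from the highest basis element down gives g = -2/3 + (73/29)cos x + (81/29)sin x
check: A g = -4/3 - (102/29)cos x + (180/29)sin x
so A g − (-1)·g = -2 - cos x + 9sin x = f ✓

the result is g(x) = -2/3 + (73/29)cos x + (81/29)sin x


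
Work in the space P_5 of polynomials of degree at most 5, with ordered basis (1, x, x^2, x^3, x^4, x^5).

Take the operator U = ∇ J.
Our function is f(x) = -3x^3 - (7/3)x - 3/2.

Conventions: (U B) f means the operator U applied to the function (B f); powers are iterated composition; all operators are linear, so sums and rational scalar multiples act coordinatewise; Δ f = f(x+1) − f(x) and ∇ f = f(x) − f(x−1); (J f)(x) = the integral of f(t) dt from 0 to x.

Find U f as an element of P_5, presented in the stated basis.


g(x) = -3x^3 + (9/2)x^2 - (16/3)x + 5/12

J f = -(3/4)x^4 - (7/6)x^2 - (3/2)x
∇ J f = -3x^3 + (9/2)x^2 - (16/3)x + 5/12


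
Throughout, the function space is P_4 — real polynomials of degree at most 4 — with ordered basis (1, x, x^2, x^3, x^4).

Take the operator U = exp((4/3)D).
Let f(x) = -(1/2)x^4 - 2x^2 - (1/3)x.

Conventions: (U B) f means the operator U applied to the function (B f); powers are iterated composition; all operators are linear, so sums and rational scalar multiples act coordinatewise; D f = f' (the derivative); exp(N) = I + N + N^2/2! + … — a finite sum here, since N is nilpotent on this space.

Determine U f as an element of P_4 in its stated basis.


g(x) = -(1/2)x^4 - (8/3)x^3 - (22/3)x^2 - (281/27)x - 452/81

order-1 term: -(8/3)x^3 - (16/3)x - 4/9
order-2 term: -(16/3)x^2 - 32/9
order-3 term: -(128/27)x
order-4 term: -128/81
the series for exp((4/3)D) f terminates at order 4
exp((4/3)D) f = -(1/2)x^4 - (8/3)x^3 - (22/3)x^2 - (281/27)x - 452/81


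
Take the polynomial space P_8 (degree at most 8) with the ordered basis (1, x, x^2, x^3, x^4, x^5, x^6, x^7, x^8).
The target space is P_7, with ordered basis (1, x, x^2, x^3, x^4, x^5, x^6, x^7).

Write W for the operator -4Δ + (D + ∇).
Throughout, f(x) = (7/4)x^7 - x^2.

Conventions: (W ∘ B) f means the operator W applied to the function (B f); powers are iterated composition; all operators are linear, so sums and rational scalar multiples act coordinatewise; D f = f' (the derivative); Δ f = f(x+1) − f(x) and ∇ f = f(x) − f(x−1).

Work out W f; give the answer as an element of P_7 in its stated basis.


Δ f = (49/4)x^6 + (147/4)x^5 + (245/4)x^4 + (245/4)x^3 + (147/4)x^2 + (41/4)x + 3/4
(-4Δ) f = -49x^6 - 147x^5 - 245x^4 - 245x^3 - 147x^2 - 41x - 3
D f = (49/4)x^6 - 2x
∇ f = (49/4)x^6 - (147/4)x^5 + (245/4)x^4 - (245/4)x^3 + (147/4)x^2 - (57/4)x + 11/4
(D + ∇) f = (49/2)x^6 - (147/4)x^5 + (245/4)x^4 - (245/4)x^3 + (147/4)x^2 - (65/4)x + 11/4
(-4Δ + (D + ∇)) f = -(49/2)x^6 - (735/4)x^5 - (735/4)x^4 - (1225/4)x^3 - (441/4)x^2 - (229/4)x - 1/4

g(x) = -(49/2)x^6 - (735/4)x^5 - (735/4)x^4 - (1225/4)x^3 - (441/4)x^2 - (229/4)x - 1/4


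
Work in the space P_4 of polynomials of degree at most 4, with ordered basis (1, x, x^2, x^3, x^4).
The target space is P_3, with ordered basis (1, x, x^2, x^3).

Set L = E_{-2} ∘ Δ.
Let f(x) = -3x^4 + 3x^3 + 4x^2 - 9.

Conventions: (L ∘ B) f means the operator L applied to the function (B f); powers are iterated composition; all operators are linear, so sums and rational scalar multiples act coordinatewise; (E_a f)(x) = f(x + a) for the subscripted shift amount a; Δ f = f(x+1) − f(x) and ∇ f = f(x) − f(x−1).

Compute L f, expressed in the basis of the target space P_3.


the image equals g(x) = -12x^3 + 63x^2 - 103x + 54

Δ f = -12x^3 - 9x^2 + 5x + 4
E_{-2} Δ f = -12x^3 + 63x^2 - 103x + 54


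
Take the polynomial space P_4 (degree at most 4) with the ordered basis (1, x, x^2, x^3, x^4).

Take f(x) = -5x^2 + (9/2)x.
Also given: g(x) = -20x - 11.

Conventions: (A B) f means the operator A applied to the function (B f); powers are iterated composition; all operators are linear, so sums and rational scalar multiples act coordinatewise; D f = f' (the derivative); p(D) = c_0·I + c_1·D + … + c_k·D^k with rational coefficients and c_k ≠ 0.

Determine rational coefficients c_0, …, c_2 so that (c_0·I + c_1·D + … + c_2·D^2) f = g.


c_0 = 0, c_1 = 2, c_2 = 2

D^0 f = -5x^2 + (9/2)x
D^1 f = -10x + 9/2
D^2 f = -10
matching coefficients of g against c_0 f + c_1 Df + … from the top degree down determines the c_i
solution: c_0 = 0, c_1 = 2, c_2 = 2


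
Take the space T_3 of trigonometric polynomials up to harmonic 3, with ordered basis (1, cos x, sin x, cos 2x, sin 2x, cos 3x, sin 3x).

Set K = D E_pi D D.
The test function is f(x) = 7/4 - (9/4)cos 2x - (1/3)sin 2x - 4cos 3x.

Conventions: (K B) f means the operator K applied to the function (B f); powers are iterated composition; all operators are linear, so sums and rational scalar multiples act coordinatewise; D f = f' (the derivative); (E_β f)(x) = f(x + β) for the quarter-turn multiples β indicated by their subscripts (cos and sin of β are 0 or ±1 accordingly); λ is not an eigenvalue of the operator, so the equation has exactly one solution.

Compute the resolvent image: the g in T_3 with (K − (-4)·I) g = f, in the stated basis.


g(x) = 7/16 - (7/48)cos 2x + (5/24)sin 2x - (16/745)cos 3x - (108/745)sin 3x

write g with unknown coordinates in the stated basis and equate coefficients in (K − (-4)·I) g = f
solving from the highest basis element down gives g = 7/16 - (7/48)cos 2x + (5/24)sin 2x - (16/745)cos 3x - (108/745)sin 3x
check: K g = -(5/3)cos 2x - (7/6)sin 2x - (2916/745)cos 3x + (432/745)sin 3x
so K g − (-4)·g = 7/4 - (9/4)cos 2x - (1/3)sin 2x - 4cos 3x = f ✓


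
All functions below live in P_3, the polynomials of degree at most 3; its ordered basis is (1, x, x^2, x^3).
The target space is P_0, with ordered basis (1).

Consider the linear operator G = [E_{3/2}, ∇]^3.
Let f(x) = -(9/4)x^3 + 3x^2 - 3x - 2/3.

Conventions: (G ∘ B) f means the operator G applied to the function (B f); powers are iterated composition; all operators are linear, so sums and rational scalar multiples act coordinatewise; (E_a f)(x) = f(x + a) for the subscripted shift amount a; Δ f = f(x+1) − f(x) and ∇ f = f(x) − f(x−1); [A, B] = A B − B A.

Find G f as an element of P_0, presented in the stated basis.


∇ f = -(27/4)x^2 + (51/4)x - 33/4
E_{3/2} ∇ f = -(27/4)x^2 - (15/2)x - 69/16
E_{3/2} f = -(9/4)x^3 - (57/8)x^2 - (147/16)x - 577/96
∇ E_{3/2} f = -(27/4)x^2 - (15/2)x - 69/16
[E_{3/2}, ∇] f = 0
∇ [E_{3/2}, ∇] f = 0
E_{3/2} ∇ [E_{3/2}, ∇] f = 0
E_{3/2} [E_{3/2}, ∇] f = 0
∇ E_{3/2} [E_{3/2}, ∇] f = 0
[E_{3/2}, ∇] [E_{3/2}, ∇] f = 0
∇ [E_{3/2}, ∇] [E_{3/2}, ∇] f = 0
E_{3/2} ∇ [E_{3/2}, ∇] [E_{3/2}, ∇] f = 0
E_{3/2} [E_{3/2}, ∇] [E_{3/2}, ∇] f = 0
∇ E_{3/2} [E_{3/2}, ∇] [E_{3/2}, ∇] f = 0
[E_{3/2}, ∇] [E_{3/2}, ∇] [E_{3/2}, ∇] f = 0

g(x) = 0


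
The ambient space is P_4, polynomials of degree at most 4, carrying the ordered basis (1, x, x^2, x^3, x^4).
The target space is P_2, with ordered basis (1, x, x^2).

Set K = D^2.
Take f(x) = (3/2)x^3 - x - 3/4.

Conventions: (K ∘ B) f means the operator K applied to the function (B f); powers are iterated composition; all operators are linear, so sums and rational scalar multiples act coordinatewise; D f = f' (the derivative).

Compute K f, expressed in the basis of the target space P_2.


the image equals g(x) = 9x

D f = (9/2)x^2 - 1
D D f = 9x


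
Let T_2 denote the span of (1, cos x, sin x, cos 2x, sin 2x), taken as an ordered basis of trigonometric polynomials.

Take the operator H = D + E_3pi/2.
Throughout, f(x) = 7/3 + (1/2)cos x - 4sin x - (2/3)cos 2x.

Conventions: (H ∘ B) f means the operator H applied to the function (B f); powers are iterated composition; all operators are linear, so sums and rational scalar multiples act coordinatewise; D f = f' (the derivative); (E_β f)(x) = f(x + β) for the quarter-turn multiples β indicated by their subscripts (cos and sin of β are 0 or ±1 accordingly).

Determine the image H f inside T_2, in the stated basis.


D f = -4cos x - (1/2)sin x + (4/3)sin 2x
E_3pi/2 f = 7/3 + 4cos x + (1/2)sin x + (2/3)cos 2x
(D + E_3pi/2) f = 7/3 + (2/3)cos 2x + (4/3)sin 2x

g(x) = 7/3 + (2/3)cos 2x + (4/3)sin 2x


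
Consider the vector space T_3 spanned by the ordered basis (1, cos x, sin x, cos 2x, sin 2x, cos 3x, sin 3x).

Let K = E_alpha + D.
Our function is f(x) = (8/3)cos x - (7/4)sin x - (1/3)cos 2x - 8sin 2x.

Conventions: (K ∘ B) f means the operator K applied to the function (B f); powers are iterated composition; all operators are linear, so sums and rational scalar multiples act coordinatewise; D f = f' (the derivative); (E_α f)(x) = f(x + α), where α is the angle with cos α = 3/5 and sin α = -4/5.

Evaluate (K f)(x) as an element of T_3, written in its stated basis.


g(x) = (5/4)cos x - (19/12)sin x - (617/75)cos 2x + (194/75)sin 2x

E_alpha f = 3cos x + (13/12)sin x + (583/75)cos 2x + (48/25)sin 2x
D f = -(7/4)cos x - (8/3)sin x - 16cos 2x + (2/3)sin 2x
(E_alpha + D) f = (5/4)cos x - (19/12)sin x - (617/75)cos 2x + (194/75)sin 2x


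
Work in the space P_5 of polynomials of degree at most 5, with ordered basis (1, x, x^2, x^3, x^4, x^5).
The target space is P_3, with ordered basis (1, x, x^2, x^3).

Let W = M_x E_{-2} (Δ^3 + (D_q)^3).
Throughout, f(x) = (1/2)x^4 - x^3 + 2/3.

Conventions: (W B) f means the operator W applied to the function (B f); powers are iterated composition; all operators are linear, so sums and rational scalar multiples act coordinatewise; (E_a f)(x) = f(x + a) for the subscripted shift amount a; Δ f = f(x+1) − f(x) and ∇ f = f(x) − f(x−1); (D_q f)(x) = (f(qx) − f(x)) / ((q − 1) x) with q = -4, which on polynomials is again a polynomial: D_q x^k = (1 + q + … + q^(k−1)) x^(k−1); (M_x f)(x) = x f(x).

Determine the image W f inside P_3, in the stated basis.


the result is g(x) = (2013/2)x^2 - 1962x

Δ f = 2x^3 - x - 1/2
Δ Δ f = 6x^2 + 6x + 1
Δ Δ Δ f = 12x + 12
D_q f = -(51/2)x^3 - 13x^2
D_q D_q f = -(663/2)x^2 + 39x
D_q D_q D_q f = (1989/2)x + 39
(Δ^3 + (D_q)^3) f = (2013/2)x + 51
E_{-2} (Δ^3 + (D_q)^3) f = (2013/2)x - 1962
M_x E_{-2} (Δ^3 + (D_q)^3) f = (2013/2)x^2 - 1962x


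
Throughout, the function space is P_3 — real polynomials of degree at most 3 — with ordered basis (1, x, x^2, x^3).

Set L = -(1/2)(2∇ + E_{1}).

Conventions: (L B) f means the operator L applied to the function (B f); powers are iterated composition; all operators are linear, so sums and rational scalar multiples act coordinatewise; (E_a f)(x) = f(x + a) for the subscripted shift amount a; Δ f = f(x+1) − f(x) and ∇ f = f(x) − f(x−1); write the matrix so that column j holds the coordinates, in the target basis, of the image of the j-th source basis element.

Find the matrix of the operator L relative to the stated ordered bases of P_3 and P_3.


image of 1: -1/2
image of x: -(1/2)x - 3/2
image of x^2: -(1/2)x^2 - 3x + 1/2
image of x^3: -(1/2)x^3 - (9/2)x^2 + (3/2)x - 3/2
each image's coordinates form column j of the matrix

the matrix is [[-1/2, -3/2, 1/2, -3/2]; [0, -1/2, -3, 3/2]; [0, 0, -1/2, -9/2]; [0, 0, 0, -1/2]] (rows listed top to bottom)


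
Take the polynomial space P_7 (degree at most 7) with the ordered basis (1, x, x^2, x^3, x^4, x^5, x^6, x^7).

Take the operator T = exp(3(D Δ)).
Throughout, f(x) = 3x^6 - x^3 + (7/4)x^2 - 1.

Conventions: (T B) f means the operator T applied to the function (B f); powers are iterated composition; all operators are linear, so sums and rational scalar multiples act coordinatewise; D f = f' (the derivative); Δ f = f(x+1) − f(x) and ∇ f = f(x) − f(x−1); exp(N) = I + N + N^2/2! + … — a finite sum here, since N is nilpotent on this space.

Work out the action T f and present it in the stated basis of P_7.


the result is g(x) = 3x^6 + 270x^4 + 539x^3 + (21607/4)x^2 + 9972x + 30889/2

order-1 term: 270x^4 + 540x^3 + 540x^2 + 252x + 111/2
order-2 term: 4860x^2 + 9720x + 5670
order-3 term: 9720
the series for exp(3(D Δ)) f terminates at order 3
exp(3(D Δ)) f = 3x^6 + 270x^4 + 539x^3 + (21607/4)x^2 + 9972x + 30889/2


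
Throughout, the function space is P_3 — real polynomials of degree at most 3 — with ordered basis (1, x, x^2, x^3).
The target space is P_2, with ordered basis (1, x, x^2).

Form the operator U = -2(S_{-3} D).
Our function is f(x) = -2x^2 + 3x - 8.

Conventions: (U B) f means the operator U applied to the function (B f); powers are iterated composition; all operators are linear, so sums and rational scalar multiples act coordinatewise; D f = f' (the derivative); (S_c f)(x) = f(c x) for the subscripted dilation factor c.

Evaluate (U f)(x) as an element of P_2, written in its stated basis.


the image equals g(x) = -24x - 6

D f = -4x + 3
S_{-3} D f = 12x + 3
(-2(S_{-3} D)) f = -24x - 6


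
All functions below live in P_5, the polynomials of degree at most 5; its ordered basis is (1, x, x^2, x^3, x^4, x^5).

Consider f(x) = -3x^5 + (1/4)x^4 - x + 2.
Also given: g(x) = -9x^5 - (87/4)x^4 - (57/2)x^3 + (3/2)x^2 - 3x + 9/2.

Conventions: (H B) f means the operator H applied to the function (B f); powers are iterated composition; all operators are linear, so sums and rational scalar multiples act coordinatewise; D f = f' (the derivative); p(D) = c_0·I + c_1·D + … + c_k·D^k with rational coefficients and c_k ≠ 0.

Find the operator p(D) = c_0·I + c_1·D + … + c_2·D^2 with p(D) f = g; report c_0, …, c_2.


p(D) = 3·I + (3/2)·D + (1/2)·D^2, i.e. c_0 = 3, c_1 = 3/2, c_2 = 1/2

D^0 f = -3x^5 + (1/4)x^4 - x + 2
D^1 f = -15x^4 + x^3 - 1
D^2 f = -60x^3 + 3x^2
matching coefficients of g against c_0 f + c_1 Df + … from the top degree down determines the c_i
solution: c_0 = 3, c_1 = 3/2, c_2 = 1/2


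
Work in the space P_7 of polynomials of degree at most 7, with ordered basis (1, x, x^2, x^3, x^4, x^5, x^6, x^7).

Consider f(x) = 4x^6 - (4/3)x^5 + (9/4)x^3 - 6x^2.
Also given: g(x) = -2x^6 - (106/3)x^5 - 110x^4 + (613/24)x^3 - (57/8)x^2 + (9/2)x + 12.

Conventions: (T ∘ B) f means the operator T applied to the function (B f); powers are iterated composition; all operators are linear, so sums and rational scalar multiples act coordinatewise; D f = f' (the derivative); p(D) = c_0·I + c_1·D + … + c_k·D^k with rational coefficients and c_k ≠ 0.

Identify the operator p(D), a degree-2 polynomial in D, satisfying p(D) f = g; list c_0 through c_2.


D^0 f = 4x^6 - (4/3)x^5 + (9/4)x^3 - 6x^2
D^1 f = 24x^5 - (20/3)x^4 + (27/4)x^2 - 12x
D^2 f = 120x^4 - (80/3)x^3 + (27/2)x - 12
matching coefficients of g against c_0 f + c_1 Df + … from the top degree down determines the c_i
solution: c_0 = -1/2, c_1 = -3/2, c_2 = -1

p(D) = -(1/2)·I − (3/2)·D − D^2, i.e. c_0 = -1/2, c_1 = -3/2, c_2 = -1


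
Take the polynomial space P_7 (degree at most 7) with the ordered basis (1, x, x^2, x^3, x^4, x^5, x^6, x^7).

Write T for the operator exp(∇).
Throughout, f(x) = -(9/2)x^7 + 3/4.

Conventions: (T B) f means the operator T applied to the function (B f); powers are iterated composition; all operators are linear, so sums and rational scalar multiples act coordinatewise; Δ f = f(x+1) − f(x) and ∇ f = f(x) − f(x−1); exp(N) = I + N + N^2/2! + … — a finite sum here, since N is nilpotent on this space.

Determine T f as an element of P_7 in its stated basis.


the image equals g(x) = -(9/2)x^7 - (63/2)x^6 + (315/2)x^4 - (315/2)x^3 - 189x^2 + (567/2)x - 159/4

order-1 term: -(63/2)x^6 + (189/2)x^5 - (315/2)x^4 + (315/2)x^3 - (189/2)x^2 + (63/2)x - 9/2
order-2 term: -(189/2)x^5 + (945/2)x^4 - (2205/2)x^3 + (2835/2)x^2 - (1953/2)x + 567/2
order-3 term: -(315/2)x^4 + 945x^3 - (4725/2)x^2 + 2835x - 2709/2
order-4 term: -(315/2)x^3 + 945x^2 - (4095/2)x + 1575
order-5 term: -(189/2)x^2 + (945/2)x - 630
order-6 term: -(63/2)x + 189/2
order-7 term: -9/2
the series for exp(∇) f terminates at order 7
exp(∇) f = -(9/2)x^7 - (63/2)x^6 + (315/2)x^4 - (315/2)x^3 - 189x^2 + (567/2)x - 159/4


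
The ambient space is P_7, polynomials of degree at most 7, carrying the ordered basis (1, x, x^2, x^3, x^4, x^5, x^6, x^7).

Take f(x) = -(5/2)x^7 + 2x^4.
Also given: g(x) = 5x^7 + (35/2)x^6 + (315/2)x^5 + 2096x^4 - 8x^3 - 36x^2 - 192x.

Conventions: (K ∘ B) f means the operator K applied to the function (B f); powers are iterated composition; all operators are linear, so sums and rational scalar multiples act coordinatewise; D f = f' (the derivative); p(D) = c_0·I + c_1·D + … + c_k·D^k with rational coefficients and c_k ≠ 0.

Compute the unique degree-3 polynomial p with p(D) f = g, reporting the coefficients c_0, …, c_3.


p(D) = -2·I − D − (3/2)·D^2 − 4·D^3, i.e. c_0 = -2, c_1 = -1, c_2 = -3/2, c_3 = -4

D^0 f = -(5/2)x^7 + 2x^4
D^1 f = -(35/2)x^6 + 8x^3
D^2 f = -105x^5 + 24x^2
D^3 f = -525x^4 + 48x
matching coefficients of g against c_0 f + c_1 Df + … from the top degree down determines the c_i
solution: c_0 = -2, c_1 = -1, c_2 = -3/2, c_3 = -4


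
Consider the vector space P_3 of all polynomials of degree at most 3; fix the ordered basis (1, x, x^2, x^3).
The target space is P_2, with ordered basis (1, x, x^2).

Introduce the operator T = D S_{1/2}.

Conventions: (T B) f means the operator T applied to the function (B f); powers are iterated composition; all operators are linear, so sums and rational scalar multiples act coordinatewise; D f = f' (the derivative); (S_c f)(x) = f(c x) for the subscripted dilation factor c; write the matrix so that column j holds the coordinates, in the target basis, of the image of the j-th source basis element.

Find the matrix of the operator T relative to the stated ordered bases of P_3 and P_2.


image of 1: 0
image of x: 1/2
image of x^2: (1/2)x
image of x^3: (3/8)x^2
each image's coordinates form column j of the matrix

the matrix is [[0, 1/2, 0, 0]; [0, 0, 1/2, 0]; [0, 0, 0, 3/8]] (rows listed top to bottom)


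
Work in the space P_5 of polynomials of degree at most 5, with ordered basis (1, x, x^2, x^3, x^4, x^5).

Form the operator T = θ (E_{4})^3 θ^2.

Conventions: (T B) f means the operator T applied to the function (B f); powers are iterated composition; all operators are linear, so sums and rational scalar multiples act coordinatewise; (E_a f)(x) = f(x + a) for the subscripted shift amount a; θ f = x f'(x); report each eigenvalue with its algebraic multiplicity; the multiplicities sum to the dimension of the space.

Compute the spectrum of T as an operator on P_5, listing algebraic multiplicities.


λ = 0 (multiplicity 1), λ = 1 (multiplicity 1), λ = 8 (multiplicity 1), λ = 27 (multiplicity 1), λ = 64 (multiplicity 1), λ = 125 (multiplicity 1)

image of 1: 0
image of x: x
image of x^2: 8x^2 + 96x
image of x^3: 27x^3 + 648x^2 + 3888x
image of x^4: 64x^4 + 2304x^3 + 27648x^2 + 110592x
image of x^5: 125x^5 + 6000x^4 + 108000x^3 + 864000x^2 + 2592000x
the matrix is upper triangular; its diagonal is (0, 1, 8, 27, 64, 125)
for a triangular matrix the eigenvalues are the diagonal entries, with algebraic multiplicity their repetition count


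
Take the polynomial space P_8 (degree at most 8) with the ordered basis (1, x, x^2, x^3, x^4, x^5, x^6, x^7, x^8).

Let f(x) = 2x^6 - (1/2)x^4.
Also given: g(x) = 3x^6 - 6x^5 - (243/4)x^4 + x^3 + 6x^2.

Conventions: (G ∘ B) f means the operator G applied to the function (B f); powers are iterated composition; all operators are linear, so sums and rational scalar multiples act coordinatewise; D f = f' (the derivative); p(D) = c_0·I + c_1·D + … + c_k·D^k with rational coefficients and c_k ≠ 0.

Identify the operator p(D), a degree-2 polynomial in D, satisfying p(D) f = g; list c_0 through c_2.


c_0 = 3/2, c_1 = -1/2, c_2 = -1

D^0 f = 2x^6 - (1/2)x^4
D^1 f = 12x^5 - 2x^3
D^2 f = 60x^4 - 6x^2
matching coefficients of g against c_0 f + c_1 Df + … from the top degree down determines the c_i
solution: c_0 = 3/2, c_1 = -1/2, c_2 = -1
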